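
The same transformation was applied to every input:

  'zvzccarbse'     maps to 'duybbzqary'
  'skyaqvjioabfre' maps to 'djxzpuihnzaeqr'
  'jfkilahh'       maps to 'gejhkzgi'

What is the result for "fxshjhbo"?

The rule is to swap the first and last characters, then shift every letter 1 place backward in the alphabet (wrapping around).
"fxshjhbo" → "oxshjhbf" → "nwrgigae".

nwrgigae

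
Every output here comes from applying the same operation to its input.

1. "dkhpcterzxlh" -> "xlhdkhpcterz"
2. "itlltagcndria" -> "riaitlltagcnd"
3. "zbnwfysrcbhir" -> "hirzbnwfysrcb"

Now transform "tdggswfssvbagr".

What's happening: move the last 3 characters to the front (rotate right by 3).
On "tdggswfssvbagr" that produces "agrtdggswfssvb".

agrtdggswfssvb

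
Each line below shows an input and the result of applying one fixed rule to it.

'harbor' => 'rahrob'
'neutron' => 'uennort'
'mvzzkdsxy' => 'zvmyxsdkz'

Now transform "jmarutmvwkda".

amjadkwvmtur

Each output is the input with this applied: reverse the string, then move the last 3 characters to the front (rotate right by 3).
On "jmarutmvwkda" that produces "amjadkwvmtur".
(Check on "neutron": → "nortuen" → "uennort" ✓)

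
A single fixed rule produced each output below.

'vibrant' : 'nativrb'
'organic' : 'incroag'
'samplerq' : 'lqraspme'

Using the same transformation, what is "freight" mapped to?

hgtrfie

The rule is to swap each adjacent pair of characters (1↔2, 3↔4, ...), then move the last 3 characters to the front (rotate right by 3).
Working it through for "freight": intermediate "rfiehgt", final "hgtrfie".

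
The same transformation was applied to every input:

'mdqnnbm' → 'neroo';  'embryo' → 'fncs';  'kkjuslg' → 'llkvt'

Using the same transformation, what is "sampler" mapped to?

tbnqm

The rule is to delete the last 2 characters, then shift every letter 1 place forward in the alphabet (wrapping around).
Working it through for "sampler": intermediate "sampl", final "tbnqm".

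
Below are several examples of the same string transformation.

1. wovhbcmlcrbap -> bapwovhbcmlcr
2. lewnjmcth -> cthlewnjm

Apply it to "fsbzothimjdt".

Rule — move the last 3 characters to the front (rotate right by 3).
Doing the same to "fsbzothimjdt": "jdtfsbzothim".

jdtfsbzothim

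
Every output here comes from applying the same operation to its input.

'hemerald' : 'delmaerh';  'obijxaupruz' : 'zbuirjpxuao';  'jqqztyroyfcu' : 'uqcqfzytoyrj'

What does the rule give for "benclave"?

eevnaclb

Looking at the pairs, the operation is to take characters alternately from the front and the back (1st, last, 2nd, 2nd-last, ...), then move the first character to the end.
"benclave" → "beevnacl" → "eevnaclb".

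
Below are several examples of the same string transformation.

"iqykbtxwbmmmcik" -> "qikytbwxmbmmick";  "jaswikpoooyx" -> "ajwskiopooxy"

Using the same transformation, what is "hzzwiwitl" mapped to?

zhwzwitil

Looking at the pairs, the operation is to swap each adjacent pair of characters (1↔2, 3↔4, ...).
So "hzzwiwitl" becomes "zhwzwitil".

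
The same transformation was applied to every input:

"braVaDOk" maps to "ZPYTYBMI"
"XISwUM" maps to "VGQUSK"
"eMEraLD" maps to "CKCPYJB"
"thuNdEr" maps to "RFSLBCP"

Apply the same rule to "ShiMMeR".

Each output is the input with this applied: shift every letter 2 places backward in the alphabet (wrapping around), then convert every letter to uppercase.
On "ShiMMeR": the first step gives "QfgKKcP", and the second then gives "QFGKKCP".

QFGKKCP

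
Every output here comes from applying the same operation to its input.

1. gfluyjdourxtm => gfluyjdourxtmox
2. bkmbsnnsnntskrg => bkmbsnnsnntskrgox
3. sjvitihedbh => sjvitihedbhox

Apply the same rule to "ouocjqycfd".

ouocjqycfdox

The rule is to append "ox".
So "ouocjqycfd" becomes "ouocjqycfdox".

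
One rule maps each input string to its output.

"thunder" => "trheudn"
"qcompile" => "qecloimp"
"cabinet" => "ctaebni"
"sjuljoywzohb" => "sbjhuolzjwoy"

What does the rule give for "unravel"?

What's happening: take characters alternately from the front and the back (1st, last, 2nd, 2nd-last, ...).
On "unravel" that produces "ulnerva".

ulnerva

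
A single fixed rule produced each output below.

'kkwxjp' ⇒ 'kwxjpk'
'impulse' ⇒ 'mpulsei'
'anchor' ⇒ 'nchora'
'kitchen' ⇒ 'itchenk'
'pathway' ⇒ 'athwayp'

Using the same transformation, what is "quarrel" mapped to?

uarrelq

Looking at the pairs, the operation is to move the first character to the end.
So "quarrel" becomes "uarrelq".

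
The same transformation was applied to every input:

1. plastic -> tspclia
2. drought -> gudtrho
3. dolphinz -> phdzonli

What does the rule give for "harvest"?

The transformation: take characters alternately from the front and the back (1st, last, 2nd, 2nd-last, ...), then move the last 2 characters to the front (rotate right by 2).
On "harvest": the first step gives "htasrev", and the second then gives "evhtasr".

evhtasr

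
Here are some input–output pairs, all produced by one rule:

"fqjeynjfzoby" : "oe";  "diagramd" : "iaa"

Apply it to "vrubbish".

What's happening: take characters alternately from the front and the back (1st, last, 2nd, 2nd-last, ...), then keep only the vowels.
So "vrubbish" becomes "ui".

ui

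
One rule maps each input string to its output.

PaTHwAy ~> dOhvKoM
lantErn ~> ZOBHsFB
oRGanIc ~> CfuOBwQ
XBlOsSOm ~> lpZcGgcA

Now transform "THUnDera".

hviBrSFO

In each case the input is transformed by: flip the case of every letter, then shift every letter 12 places backward in the alphabet (wrapping around).
Starting from "THUnDera": after the first operation, "thuNdERA"; after the second, "hviBrSFO".
(Check on "PaTHwAy": → "pAthWaY" → "dOhvKoM" ✓)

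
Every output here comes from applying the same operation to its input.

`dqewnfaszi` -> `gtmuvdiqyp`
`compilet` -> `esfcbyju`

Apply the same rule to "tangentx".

The rule is to swap each adjacent pair of characters (1↔2, 3↔4, ...), then shift every letter 10 places backward in the alphabet (wrapping around).
Applying that to "tangentx" gives "qjwddunj".

qjwddunj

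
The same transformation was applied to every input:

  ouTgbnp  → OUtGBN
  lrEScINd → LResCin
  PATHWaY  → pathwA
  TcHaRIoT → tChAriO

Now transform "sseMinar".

What's happening: delete the last character, then flip the case of every letter.
On "sseMinar": the first step gives "sseMina", and the second then gives "SSEmINA".

SSEmINA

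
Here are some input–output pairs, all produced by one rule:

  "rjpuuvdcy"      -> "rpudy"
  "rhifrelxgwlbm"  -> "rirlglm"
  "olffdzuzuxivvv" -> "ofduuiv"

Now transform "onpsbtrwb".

The rule is to keep every other character starting from the first (positions 1st, 3rd, 5th, ...).
So "onpsbtrwb" becomes "opbrb".

opbrb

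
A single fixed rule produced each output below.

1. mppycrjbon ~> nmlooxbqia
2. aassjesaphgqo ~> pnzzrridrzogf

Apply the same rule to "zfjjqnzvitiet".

dsyeiipmyuhsh

What's happening: move the last 2 characters to the front (rotate right by 2), then shift every letter 1 place backward in the alphabet (wrapping around).
"zfjjqnzvitiet" → "etzfjjqnzviti" → "dsyeiipmyuhsh".
(Check on "aassjesaphgqo": → "qoaassjesaphg" → "pnzzrridrzogf" ✓)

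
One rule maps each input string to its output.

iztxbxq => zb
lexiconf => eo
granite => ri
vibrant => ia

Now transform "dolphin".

The pattern: take characters alternately from the front and the back (1st, last, 2nd, 2nd-last, ...), then keep one character in every 3, starting at position 3 (positions 3rd, 6th, 9th, ...).
For "dolphin", step one produces "dnoilhp"; step two turns that into "oh".

oh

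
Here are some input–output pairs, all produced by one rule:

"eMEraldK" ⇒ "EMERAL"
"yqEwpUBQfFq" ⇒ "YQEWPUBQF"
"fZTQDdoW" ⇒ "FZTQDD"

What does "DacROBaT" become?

DACROB

Rule — delete the last 2 characters, then convert every letter to uppercase.
"DacROBaT" → "DACROB".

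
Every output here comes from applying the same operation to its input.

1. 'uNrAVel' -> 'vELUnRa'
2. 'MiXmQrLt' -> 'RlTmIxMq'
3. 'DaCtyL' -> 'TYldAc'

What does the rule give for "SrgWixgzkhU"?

KHusRGwIXGZ

The pattern: move the last 3 characters to the front (rotate right by 3), then flip the case of every letter.
Doing the same to "SrgWixgzkhU": "KHusRGwIXGZ".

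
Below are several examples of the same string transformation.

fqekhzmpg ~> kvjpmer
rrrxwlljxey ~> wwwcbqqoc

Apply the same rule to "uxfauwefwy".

Rule — delete the last 2 characters, then shift every letter 5 places forward in the alphabet (wrapping around).
Applying both steps to "uxfauwefwy": "uxfauwef", then "zckfzbjk".

zckfzbjk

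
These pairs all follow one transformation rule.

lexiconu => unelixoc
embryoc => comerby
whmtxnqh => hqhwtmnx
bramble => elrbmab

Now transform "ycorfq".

The transformation: move the last 2 characters to the front (rotate right by 2), then swap each adjacent pair of characters (1↔2, 3↔4, ...).
On "ycorfq": the first step gives "fqycor", and the second then gives "qfcyro".

qfcyro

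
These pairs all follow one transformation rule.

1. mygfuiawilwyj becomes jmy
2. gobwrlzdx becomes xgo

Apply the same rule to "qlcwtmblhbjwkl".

lql

Each output is the input with this applied: move the first 2 characters to the end (rotate left by 2), then keep only the last 3 characters.
Applying that to "qlcwtmblhbjwkl" gives "lql".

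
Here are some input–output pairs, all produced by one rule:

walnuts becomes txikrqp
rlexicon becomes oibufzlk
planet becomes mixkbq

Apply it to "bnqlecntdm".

yknibzkqaj

Looking at the pairs, the operation is to shift every letter 3 places backward in the alphabet (wrapping around).
Doing the same to "bnqlecntdm": "yknibzkqaj".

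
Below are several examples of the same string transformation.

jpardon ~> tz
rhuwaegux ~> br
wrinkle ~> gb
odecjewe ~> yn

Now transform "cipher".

What's happening: shift every letter 10 places forward in the alphabet (wrapping around), then keep only the first 2 characters.
Working it through for "cipher": intermediate "mszrob", final "ms".

ms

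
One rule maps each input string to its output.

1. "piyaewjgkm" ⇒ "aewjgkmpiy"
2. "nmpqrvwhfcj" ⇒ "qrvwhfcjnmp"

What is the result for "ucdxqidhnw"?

xqidhnwucd

Each output is the input with this applied: move the first 3 characters to the end (rotate left by 3).
So "ucdxqidhnw" becomes "xqidhnwucd".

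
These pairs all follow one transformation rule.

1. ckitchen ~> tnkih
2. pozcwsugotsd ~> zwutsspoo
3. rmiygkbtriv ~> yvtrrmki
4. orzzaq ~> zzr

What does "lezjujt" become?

What's happening: sort the characters into reverse alphabetical order, then delete the last 3 characters.
On "lezjujt" that produces "zutl".
(Check on "ckitchen": → "tnkihecc" → "tnkih" ✓)

zutl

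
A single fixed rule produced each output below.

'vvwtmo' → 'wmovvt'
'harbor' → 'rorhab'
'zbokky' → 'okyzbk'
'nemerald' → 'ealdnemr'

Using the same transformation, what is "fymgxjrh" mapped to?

The transformation: swap the front and back halves of the string, then swap the first and last characters.
On "fymgxjrh": the first step gives "xjrhfymg", and the second then gives "gjrhfymx".

gjrhfymx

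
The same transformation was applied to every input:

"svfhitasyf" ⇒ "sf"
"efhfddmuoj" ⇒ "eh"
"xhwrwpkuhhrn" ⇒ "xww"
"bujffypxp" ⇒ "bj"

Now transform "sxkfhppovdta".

In each case the input is transformed by: keep every other character starting from the first (positions 1st, 3rd, 5th, ...), then delete the last 3 characters.
Applying both steps to "sxkfhppovdta": "skhpvt", then "skh".

skh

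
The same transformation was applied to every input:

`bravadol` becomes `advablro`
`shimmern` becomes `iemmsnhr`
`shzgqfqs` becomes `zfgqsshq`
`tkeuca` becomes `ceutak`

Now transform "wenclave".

What's happening: take characters alternately from the front and the back (1st, last, 2nd, 2nd-last, ...), then swap the front and back halves of the string.
On "wenclave": the first step gives "weevnacl", and the second then gives "naclweev".

naclweev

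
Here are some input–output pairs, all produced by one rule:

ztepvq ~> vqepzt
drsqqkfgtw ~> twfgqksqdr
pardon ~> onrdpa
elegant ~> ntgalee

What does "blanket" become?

The transformation: reverse the string, then swap each adjacent pair of characters (1↔2, 3↔4, ...).
Applying both steps to "blanket": "teknalb", then "etnklab".

etnklab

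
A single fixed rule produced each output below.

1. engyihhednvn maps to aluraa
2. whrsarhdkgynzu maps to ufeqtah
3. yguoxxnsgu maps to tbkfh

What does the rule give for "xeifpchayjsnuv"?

In each case the input is transformed by: keep every other character starting from the second (positions 2nd, 4th, 6th, ...), then shift every letter 13 places forward in the alphabet (wrapping around) — i.e. ROT13.
Starting from "xeifpchayjsnuv": after the first operation, "efcajnv"; after the second, "rspnwai".

rspnwai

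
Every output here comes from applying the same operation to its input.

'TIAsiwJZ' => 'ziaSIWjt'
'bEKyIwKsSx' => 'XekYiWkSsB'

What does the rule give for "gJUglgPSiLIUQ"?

qjuGLGpsIliuG

The pattern: flip the case of every letter, then swap the first and last characters.
"gJUglgPSiLIUQ" → "GjuGLGpsIliuq" → "qjuGLGpsIliuG".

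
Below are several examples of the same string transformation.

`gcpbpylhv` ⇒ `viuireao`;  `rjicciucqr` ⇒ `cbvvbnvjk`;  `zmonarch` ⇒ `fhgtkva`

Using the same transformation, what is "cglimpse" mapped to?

zebfilx

The transformation: delete the first character, then shift every letter 7 places backward in the alphabet (wrapping around).
Starting from "cglimpse": after the first operation, "glimpse"; after the second, "zebfilx".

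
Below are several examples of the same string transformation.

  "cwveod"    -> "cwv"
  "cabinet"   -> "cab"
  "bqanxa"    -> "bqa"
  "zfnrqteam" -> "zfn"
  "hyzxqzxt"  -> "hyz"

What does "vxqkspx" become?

In each case the input is transformed by: keep only the first 3 characters.
"vxqkspx" → "vxq".

vxq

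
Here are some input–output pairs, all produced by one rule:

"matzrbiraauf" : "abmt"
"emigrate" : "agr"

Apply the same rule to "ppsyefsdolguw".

The pattern: sort the characters into alphabetical order, then keep one character in every 3, starting at position 1 (positions 1st, 4th, 7th, ...).
For "ppsyefsdolguw", step one produces "defgloppssuwy"; step two turns that into "dgpsy".

dgpsy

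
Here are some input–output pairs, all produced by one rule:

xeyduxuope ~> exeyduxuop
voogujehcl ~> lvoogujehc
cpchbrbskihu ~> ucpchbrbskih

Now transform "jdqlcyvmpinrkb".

What's happening: move the last character to the front.
For "jdqlcyvmpinrkb" the result is "bjdqlcyvmpinrk".

bjdqlcyvmpinrk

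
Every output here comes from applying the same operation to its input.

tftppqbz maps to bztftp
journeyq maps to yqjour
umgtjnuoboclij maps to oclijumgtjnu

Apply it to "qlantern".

Each output is the input with this applied: swap the front and back halves of the string, then delete the first 2 characters.
Starting from "qlantern": after the first operation, "ternqlan"; after the second, "rnqlan".

rnqlan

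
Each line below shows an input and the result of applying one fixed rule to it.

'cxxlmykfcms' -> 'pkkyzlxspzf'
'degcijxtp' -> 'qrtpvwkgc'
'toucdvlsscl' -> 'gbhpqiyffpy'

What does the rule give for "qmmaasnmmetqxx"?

Each output is the input with this applied: shift every letter 13 places forward in the alphabet (wrapping around) — i.e. ROT13.
For "qmmaasnmmetqxx" the result is "dzznnfazzrgdkk".

dzznnfazzrgdkk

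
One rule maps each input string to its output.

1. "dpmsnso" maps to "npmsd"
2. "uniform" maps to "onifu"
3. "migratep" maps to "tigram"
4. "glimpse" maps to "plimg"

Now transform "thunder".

dhunt

Rule — delete the last 2 characters, then swap the first and last characters.
Starting from "thunder": after the first operation, "thund"; after the second, "dhunt".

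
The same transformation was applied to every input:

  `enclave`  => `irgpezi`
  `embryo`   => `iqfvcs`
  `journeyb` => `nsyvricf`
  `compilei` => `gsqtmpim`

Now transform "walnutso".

The pattern: shift every letter 4 places forward in the alphabet (wrapping around).
For "walnutso" the result is "aepryxws".

aepryxws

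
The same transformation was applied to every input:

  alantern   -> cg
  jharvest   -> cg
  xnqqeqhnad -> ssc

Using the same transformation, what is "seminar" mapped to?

Rule — keep one character in every 3, starting at position 3 (positions 3rd, 6th, 9th, ...), then shift every letter 2 places forward in the alphabet (wrapping around).
Starting from "seminar": after the first operation, "ma"; after the second, "oc".

oc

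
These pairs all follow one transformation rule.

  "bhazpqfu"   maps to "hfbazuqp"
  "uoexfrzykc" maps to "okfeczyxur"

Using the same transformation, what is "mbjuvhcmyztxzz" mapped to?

tmmjhcbzzzyxvu

The pattern: sort the characters into reverse alphabetical order, then swap the front and back halves of the string.
Applying both steps to "mbjuvhcmyztxzz": "zzzyxvutmmjhcb", then "tmmjhcbzzzyxvu".
(Check on "bhazpqfu": → "zuqphfba" → "hfbazuqp" ✓)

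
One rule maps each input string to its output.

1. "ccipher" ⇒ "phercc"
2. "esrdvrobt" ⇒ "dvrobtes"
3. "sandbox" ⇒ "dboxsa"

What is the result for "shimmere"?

In each case the input is transformed by: move the first 3 characters to the end (rotate left by 3), then delete the last character.
Applying both steps to "shimmere": "mmereshi", then "mmeresh".
(Check on "esrdvrobt": → "dvrobtesr" → "dvrobtes" ✓)

mmeresh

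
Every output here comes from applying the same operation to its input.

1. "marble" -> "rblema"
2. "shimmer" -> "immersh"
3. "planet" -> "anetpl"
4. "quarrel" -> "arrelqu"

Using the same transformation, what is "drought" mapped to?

oughtdr

The rule is to move the first 2 characters to the end (rotate left by 2).
On "drought" that produces "oughtdr".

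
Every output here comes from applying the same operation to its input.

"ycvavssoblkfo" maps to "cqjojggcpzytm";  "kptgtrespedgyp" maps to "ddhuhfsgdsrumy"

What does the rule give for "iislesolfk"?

Rule — shift every letter 12 places backward in the alphabet (wrapping around), then swap the first and last characters.
On "iislesolfk": the first step gives "wwgzsgczty", and the second then gives "ywgzsgcztw".

ywgzsgcztw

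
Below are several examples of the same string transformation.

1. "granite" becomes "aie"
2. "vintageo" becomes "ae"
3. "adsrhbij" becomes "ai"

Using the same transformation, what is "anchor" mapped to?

The transformation: keep every other character starting from the first (positions 1st, 3rd, 5th, ...), then keep only the vowels.
Working it through for "anchor": intermediate "aco", final "ao".

ao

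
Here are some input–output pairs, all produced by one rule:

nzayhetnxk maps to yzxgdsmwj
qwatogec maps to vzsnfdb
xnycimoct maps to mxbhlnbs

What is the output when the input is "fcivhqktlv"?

What's happening: shift every letter 1 place backward in the alphabet (wrapping around), then delete the first character.
"fcivhqktlv" → "bhugpjsku".

bhugpjsku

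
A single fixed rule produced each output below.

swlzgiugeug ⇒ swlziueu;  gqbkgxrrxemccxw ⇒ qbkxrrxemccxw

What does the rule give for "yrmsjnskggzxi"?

yrmsjnskzxi

The rule is to remove every "g".
Applying that to "yrmsjnskggzxi" gives "yrmsjnskzxi".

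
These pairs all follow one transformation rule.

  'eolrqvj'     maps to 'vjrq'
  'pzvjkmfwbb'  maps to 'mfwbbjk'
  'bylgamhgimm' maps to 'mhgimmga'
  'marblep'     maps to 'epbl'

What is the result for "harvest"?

The rule is to delete the first 3 characters, then move the first 2 characters to the end (rotate left by 2).
For "harvest", step one produces "vest"; step two turns that into "stve".

stve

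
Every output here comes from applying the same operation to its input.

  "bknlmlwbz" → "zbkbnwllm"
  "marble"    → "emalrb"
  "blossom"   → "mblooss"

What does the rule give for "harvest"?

Looking at the pairs, the operation is to swap the first and last characters, then take characters alternately from the front and the back (1st, last, 2nd, 2nd-last, ...).
"harvest" → "tarvesh" → "thasrev".

thasrev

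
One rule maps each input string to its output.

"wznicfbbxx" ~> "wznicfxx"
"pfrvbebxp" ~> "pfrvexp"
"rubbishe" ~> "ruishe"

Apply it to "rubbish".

ruish

Rule — remove every "b".
For "rubbish" the result is "ruish".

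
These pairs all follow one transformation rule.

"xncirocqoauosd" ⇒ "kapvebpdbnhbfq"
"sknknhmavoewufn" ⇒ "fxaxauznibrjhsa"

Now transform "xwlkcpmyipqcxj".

The pattern: shift every letter 13 places forward in the alphabet (wrapping around) — i.e. ROT13.
On "xwlkcpmyipqcxj" that produces "kjyxpczlvcdpkw".

kjyxpczlvcdpkw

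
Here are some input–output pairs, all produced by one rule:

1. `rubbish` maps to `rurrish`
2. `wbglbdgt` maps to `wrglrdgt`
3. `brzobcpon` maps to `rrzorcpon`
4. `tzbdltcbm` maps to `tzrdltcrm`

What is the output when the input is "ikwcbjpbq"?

The transformation: replace every "b" with "r".
"ikwcbjpbq" → "ikwcrjprq".

ikwcrjprq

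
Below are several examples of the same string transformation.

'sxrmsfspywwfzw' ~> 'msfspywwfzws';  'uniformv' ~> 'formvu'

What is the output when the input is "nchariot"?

Rule — move the first 3 characters to the end (rotate left by 3), then delete the last 2 characters.
Starting from "nchariot": after the first operation, "ariotnch"; after the second, "ariotn".

ariotn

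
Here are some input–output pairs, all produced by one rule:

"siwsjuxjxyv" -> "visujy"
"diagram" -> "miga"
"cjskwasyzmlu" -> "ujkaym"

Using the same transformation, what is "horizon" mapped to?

noio

Looking at the pairs, the operation is to move the last character to the front, then keep every other character starting from the first (positions 1st, 3rd, 5th, ...).
"horizon" → "nhorizo" → "noio".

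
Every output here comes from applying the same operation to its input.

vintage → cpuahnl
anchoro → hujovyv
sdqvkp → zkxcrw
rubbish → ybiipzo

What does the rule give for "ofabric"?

The rule is to shift every letter 7 places forward in the alphabet (wrapping around).
Applying that to "ofabric" gives "vmhiypj".

vmhiypj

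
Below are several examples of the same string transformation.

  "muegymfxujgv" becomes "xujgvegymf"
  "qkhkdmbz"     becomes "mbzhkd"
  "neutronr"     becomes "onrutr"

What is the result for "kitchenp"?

Rule — delete the first 2 characters, then swap the front and back halves of the string.
"kitchenp" → "enptch".

enptch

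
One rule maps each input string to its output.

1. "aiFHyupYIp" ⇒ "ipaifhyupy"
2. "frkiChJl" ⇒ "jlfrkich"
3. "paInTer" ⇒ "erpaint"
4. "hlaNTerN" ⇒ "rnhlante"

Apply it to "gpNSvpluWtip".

What's happening: move the last 2 characters to the front (rotate right by 2), then convert every letter to lowercase.
Working it through for "gpNSvpluWtip": intermediate "ipgpNSvpluWt", final "ipgpnsvpluwt".

ipgpnsvpluwt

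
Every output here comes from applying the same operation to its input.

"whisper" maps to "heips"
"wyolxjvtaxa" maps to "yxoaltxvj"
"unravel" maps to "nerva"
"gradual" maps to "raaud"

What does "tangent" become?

Looking at the pairs, the operation is to take characters alternately from the front and the back (1st, last, 2nd, 2nd-last, ...), then delete the first 2 characters.
Applying both steps to "tangent": "ttanneg", then "anneg".

anneg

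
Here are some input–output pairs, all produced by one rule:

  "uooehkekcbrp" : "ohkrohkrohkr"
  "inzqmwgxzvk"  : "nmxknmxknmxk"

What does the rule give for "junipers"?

The rule is to keep one character in every 3, starting at position 2 (positions 2nd, 5th, 8th, ...), then write the whole string 3 times in a row.
For "junipers", step one produces "ups"; step two turns that into "upsupsups".

upsupsups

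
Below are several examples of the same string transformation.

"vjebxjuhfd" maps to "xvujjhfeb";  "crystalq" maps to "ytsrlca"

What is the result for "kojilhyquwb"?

In each case the input is transformed by: delete the last character, then sort the characters into reverse alphabetical order.
"kojilhyquwb" → "kojilhyquw" → "ywuqolkjih".
(Check on "vjebxjuhfd": → "vjebxjuhf" → "xvujjhfeb" ✓)

ywuqolkjih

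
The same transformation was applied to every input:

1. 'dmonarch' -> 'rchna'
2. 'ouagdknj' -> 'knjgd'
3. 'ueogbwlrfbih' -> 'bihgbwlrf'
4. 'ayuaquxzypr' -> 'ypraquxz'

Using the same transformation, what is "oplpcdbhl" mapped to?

The rule is to delete the first 3 characters, then move the last 3 characters to the front (rotate right by 3).
Applying that to "oplpcdbhl" gives "bhlpcd".

bhlpcd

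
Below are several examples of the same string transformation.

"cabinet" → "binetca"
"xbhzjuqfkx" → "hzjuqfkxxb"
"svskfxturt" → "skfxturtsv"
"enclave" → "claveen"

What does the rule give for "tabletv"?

Looking at the pairs, the operation is to move the first 2 characters to the end (rotate left by 2).
So "tabletv" becomes "bletvta".

bletvta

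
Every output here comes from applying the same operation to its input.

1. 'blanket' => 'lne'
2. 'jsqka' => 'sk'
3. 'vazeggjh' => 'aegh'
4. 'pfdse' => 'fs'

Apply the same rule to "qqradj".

Each output is the input with this applied: keep every other character starting from the second (positions 2nd, 4th, 6th, ...).
So "qqradj" becomes "qaj".

qaj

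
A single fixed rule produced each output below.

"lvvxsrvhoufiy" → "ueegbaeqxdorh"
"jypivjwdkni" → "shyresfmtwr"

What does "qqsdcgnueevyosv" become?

What's happening: shift every letter 9 places forward in the alphabet (wrapping around).
Applying that to "qqsdcgnueevyosv" gives "zzbmlpwdnnehxbe".

zzbmlpwdnnehxbe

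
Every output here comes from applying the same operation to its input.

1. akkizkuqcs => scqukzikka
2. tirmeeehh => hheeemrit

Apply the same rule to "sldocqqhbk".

Rule — reverse the string.
Doing the same to "sldocqqhbk": "kbhqqcodls".

kbhqqcodls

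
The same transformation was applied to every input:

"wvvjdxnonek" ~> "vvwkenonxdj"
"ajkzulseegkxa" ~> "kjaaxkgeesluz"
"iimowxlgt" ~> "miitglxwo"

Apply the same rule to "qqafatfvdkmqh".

aqqhqmkdvftaf

The transformation: move the first 3 characters to the end (rotate left by 3), then reverse the string.
Doing the same to "qqafatfvdkmqh": "aqqhqmkdvftaf".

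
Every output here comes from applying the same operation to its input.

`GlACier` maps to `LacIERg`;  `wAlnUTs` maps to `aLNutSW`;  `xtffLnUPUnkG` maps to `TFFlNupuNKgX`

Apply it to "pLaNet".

lAnETP

The rule is to move the first character to the end, then flip the case of every letter.
Working it through for "pLaNet": intermediate "LaNetp", final "lAnETP".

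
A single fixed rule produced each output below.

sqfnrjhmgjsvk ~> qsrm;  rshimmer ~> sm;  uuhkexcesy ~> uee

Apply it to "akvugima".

The transformation: take characters alternately from the front and the back (1st, last, 2nd, 2nd-last, ...), then keep one character in every 3, starting at position 3 (positions 3rd, 6th, 9th, ...).
Starting from "akvugima": after the first operation, "aakmviug"; after the second, "ki".

ki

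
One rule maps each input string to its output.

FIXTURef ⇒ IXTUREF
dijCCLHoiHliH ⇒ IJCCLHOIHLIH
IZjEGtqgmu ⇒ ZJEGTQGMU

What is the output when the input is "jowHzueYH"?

In each case the input is transformed by: delete the first character, then convert every letter to uppercase.
Applying both steps to "jowHzueYH": "owHzueYH", then "OWHZUEYH".

OWHZUEYH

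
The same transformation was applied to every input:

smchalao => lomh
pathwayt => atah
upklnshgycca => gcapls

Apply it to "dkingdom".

Looking at the pairs, the operation is to keep every other character starting from the second (positions 2nd, 4th, 6th, ...), then swap the front and back halves of the string.
"dkingdom" → "kndm" → "dmkn".

dmkn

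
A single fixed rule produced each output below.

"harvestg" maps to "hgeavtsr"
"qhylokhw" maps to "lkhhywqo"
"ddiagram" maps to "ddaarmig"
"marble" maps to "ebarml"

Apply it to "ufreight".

In each case the input is transformed by: sort the characters into reverse alphabetical order, then swap the front and back halves of the string.
Applying both steps to "ufreight": "utrihgfe", then "hgfeutri".

hgfeutri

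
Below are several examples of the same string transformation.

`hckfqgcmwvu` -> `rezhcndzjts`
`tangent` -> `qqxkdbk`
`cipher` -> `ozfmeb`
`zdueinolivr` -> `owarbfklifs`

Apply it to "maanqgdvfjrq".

The pattern: move the last character to the front, then shift every letter 3 places backward in the alphabet (wrapping around).
On "maanqgdvfjrq": the first step gives "qmaanqgdvfjr", and the second then gives "njxxkndascgo".

njxxkndascgo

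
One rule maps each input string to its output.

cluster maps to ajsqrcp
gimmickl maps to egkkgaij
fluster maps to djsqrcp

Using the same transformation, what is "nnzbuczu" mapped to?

llxzsaxs

Each output is the input with this applied: shift every letter 2 places backward in the alphabet (wrapping around).
"nnzbuczu" → "llxzsaxs".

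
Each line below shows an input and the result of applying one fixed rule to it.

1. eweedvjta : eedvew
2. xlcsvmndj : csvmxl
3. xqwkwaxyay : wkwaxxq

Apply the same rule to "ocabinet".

abioc

The pattern: delete the last 3 characters, then move the first 2 characters to the end (rotate left by 2).
For "ocabinet", step one produces "ocabi"; step two turns that into "abioc".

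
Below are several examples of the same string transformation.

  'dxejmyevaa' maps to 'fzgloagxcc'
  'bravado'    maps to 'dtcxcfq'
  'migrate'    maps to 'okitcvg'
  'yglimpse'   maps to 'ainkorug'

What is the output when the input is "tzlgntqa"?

The transformation: shift every letter 2 places forward in the alphabet (wrapping around).
Doing the same to "tzlgntqa": "vbnipvsc".

vbnipvsc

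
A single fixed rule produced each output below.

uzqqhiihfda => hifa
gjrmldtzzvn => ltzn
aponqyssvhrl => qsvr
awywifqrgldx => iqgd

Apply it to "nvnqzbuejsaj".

zuja

Each output is the input with this applied: keep every other character starting from the first (positions 1st, 3rd, 5th, ...), then keep only the last 4 characters.
For "nvnqzbuejsaj", step one produces "nnzuja"; step two turns that into "zuja".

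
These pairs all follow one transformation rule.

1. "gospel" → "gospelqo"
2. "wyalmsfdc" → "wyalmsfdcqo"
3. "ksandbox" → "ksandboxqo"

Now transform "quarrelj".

quarreljqo

What's happening: append "qo".
Doing the same to "quarrelj": "quarreljqo".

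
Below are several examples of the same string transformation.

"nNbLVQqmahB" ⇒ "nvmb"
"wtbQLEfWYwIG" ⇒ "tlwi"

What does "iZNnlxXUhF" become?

The transformation: keep one character in every 3, starting at position 2 (positions 2nd, 5th, 8th, ...), then convert every letter to lowercase.
Working it through for "iZNnlxXUhF": intermediate "ZlU", final "zlu".

zlu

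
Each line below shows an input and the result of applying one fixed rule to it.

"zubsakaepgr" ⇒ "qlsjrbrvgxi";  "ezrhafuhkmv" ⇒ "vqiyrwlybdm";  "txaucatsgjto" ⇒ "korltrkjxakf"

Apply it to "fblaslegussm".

The transformation: shift every letter 9 places backward in the alphabet (wrapping around).
"fblaslegussm" → "wscrjcvxljjd".

wscrjcvxljjd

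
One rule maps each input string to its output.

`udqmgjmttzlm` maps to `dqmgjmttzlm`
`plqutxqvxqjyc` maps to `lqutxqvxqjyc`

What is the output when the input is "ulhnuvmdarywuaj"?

lhnuvmdarywuaj

Rule — delete the first character.
For "ulhnuvmdarywuaj" the result is "lhnuvmdarywuaj".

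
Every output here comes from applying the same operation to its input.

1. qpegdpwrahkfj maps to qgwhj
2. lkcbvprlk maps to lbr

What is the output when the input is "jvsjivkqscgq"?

Looking at the pairs, the operation is to keep one character in every 3, starting at position 1 (positions 1st, 4th, 7th, ...).
So "jvsjivkqscgq" becomes "jjkc".

jjkc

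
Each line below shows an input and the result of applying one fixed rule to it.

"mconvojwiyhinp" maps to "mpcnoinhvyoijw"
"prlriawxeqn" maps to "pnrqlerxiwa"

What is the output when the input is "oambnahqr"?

oraqmhban

In each case the input is transformed by: take characters alternately from the front and the back (1st, last, 2nd, 2nd-last, ...).
For "oambnahqr" the result is "oraqmhban".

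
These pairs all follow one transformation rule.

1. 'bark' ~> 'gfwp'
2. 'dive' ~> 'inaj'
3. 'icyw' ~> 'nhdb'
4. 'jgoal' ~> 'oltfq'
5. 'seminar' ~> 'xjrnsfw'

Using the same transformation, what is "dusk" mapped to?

Each output is the input with this applied: shift every letter 5 places forward in the alphabet (wrapping around).
Doing the same to "dusk": "izxp".

izxp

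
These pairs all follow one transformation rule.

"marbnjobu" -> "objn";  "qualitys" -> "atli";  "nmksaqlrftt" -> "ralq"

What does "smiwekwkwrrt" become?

ekkw

Rule — take characters alternately from the front and the back (1st, last, 2nd, 2nd-last, ...), then keep only the last 4 characters.
On "smiwekwkwrrt": the first step gives "stmrirwwekkw", and the second then gives "ekkw".
(Check on "qualitys": → "qsuyatli" → "atli" ✓)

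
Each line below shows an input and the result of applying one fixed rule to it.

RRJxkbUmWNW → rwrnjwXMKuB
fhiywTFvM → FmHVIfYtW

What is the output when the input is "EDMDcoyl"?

The transformation: flip the case of every letter, then take characters alternately from the front and the back (1st, last, 2nd, 2nd-last, ...).
For "EDMDcoyl", step one produces "edmdCOYL"; step two turns that into "eLdYmOdC".
(Check on "fhiywTFvM": → "FHIYWtfVm" → "FmHVIfYtW" ✓)

eLdYmOdC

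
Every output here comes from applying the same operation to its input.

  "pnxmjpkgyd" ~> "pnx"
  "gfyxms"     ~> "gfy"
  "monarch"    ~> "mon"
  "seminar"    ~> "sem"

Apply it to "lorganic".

The transformation: keep only the first 3 characters.
"lorganic" → "lor".

lor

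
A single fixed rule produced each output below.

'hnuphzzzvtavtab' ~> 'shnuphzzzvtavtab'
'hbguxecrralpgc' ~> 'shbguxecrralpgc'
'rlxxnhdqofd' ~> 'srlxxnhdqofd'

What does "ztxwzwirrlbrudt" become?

Each output is the input with this applied: prepend "s".
"ztxwzwirrlbrudt" → "sztxwzwirrlbrudt".

sztxwzwirrlbrudt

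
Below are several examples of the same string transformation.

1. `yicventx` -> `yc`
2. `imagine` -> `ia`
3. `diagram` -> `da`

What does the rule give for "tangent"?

The rule is to keep every other character starting from the first (positions 1st, 3rd, 5th, ...), then delete the last 2 characters.
Working it through for "tangent": intermediate "tnet", final "tn".

tn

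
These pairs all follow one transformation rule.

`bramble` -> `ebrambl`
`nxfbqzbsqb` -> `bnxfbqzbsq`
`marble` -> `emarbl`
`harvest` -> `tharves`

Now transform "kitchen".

The rule is to move the last character to the front.
Applying that to "kitchen" gives "nkitche".

nkitche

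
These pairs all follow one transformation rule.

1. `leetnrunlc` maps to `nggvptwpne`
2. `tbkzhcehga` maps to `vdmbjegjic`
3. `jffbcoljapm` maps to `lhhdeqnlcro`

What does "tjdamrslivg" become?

The transformation: shift every letter 2 places forward in the alphabet (wrapping around).
For "tjdamrslivg" the result is "vlfcotunkxi".

vlfcotunkxi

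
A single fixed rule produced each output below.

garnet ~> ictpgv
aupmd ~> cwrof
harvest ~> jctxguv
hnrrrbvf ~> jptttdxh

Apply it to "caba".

ecdc

The rule is to shift every letter 2 places forward in the alphabet (wrapping around).
For "caba" the result is "ecdc".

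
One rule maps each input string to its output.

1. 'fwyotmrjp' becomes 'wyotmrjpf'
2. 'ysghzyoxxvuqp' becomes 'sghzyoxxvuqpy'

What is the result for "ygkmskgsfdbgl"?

The rule is to move the first character to the end.
"ygkmskgsfdbgl" → "gkmskgsfdbgly".

gkmskgsfdbgly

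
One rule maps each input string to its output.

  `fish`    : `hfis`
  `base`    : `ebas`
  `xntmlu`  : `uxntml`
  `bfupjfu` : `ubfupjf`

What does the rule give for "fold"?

dfol

The pattern: move the last character to the front.
On "fold" that produces "dfol".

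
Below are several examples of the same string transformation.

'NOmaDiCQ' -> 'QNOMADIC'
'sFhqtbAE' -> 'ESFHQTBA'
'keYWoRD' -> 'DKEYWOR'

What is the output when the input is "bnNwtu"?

UBNNWT

The rule is to move the last character to the front, then convert every letter to uppercase.
Working it through for "bnNwtu": intermediate "ubnNwt", final "UBNNWT".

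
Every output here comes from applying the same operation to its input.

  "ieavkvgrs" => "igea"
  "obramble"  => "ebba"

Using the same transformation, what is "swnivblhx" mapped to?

Rule — sort the characters into reverse alphabetical order, then keep only the last 4 characters.
Doing the same to "swnivblhx": "lihb".
(Check on "ieavkvgrs": → "vvsrkigea" → "igea" ✓)

lihb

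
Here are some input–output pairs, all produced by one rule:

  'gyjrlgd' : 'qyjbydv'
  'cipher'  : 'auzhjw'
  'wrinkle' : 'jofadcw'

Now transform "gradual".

The rule is to swap each adjacent pair of characters (1↔2, 3↔4, ...), then shift every letter 8 places backward in the alphabet (wrapping around).
Starting from "gradual": after the first operation, "rgdaaul"; after the second, "jyvssmd".

jyvssmd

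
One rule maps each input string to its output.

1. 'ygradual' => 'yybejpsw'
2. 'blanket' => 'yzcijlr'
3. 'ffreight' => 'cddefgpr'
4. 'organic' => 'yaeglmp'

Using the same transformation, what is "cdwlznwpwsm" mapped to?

abjklnquuux

The rule is to sort the characters into alphabetical order, then shift every letter 2 places backward in the alphabet (wrapping around).
So "cdwlznwpwsm" becomes "abjklnquuux".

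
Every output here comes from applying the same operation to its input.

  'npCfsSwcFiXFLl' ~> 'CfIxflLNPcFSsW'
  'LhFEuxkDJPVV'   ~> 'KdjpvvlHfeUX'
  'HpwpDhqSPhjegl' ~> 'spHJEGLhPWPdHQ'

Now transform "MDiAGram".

gRAMmdIa

Each output is the input with this applied: flip the case of every letter, then swap the front and back halves of the string.
Applying that to "MDiAGram" gives "gRAMmdIa".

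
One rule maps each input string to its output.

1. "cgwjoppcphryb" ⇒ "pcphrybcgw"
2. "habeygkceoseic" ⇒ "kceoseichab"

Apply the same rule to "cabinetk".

tkcab

The pattern: move the first 3 characters to the end (rotate left by 3), then delete the first 3 characters.
"cabinetk" → "inetkcab" → "tkcab".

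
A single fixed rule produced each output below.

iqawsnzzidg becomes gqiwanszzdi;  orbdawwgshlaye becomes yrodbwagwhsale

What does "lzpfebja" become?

jzlfpbea

Looking at the pairs, the operation is to swap each adjacent pair of characters (1↔2, 3↔4, ...), then move the last character to the front.
For "lzpfebja", step one produces "zlfpbeaj"; step two turns that into "jzlfpbea".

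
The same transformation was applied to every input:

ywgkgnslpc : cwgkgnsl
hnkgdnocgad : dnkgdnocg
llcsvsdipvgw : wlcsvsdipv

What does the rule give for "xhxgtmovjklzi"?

ihxgtmovjkl

What's happening: swap the first and last characters, then delete the last 2 characters.
"xhxgtmovjklzi" → "ihxgtmovjklzx" → "ihxgtmovjkl".
(Check on "llcsvsdipvgw": → "wlcsvsdipvgl" → "wlcsvsdipv" ✓)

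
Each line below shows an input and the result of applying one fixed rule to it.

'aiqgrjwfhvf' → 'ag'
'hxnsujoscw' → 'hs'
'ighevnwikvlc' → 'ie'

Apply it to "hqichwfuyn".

The rule is to keep one character in every 3, starting at position 1 (positions 1st, 4th, 7th, ...), then delete the last 2 characters.
Working it through for "hqichwfuyn": intermediate "hcfn", final "hc".

hc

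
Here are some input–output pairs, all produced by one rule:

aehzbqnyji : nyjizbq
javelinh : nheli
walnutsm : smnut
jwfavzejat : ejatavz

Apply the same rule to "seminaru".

Looking at the pairs, the operation is to delete the first 3 characters, then move the first 3 characters to the end (rotate left by 3).
For "seminaru", step one produces "inaru"; step two turns that into "ruina".

ruina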